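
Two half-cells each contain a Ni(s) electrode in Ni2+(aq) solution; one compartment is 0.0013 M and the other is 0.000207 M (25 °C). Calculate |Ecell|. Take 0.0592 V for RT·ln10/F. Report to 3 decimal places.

0.024 V

For a concentration cell E°cell = 0, since both electrodes use the same couple.
The compartment with the higher Ni2+(aq) concentration (0.0013 M) acts as the cathode; ions are reduced there and produced at the dilute (0.000207 M) anode.
With n = 2, Ecell = −(0.0592/2)·log([dilute]/[conc]) = −(0.0592/2)·log(0.000207/0.0013) = +0.024 V.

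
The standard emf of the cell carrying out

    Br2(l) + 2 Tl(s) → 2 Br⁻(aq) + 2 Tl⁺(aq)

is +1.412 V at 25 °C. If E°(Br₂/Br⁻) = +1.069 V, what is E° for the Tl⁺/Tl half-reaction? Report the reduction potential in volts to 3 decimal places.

−0.343 V

In the reaction as written the Br₂/Br⁻ couple is reduced (cathode) and Tl⁺/Tl is oxidized (anode), so E°cell = E°(Br₂/Br⁻) − E°(Tl⁺/Tl).
E°(Tl⁺/Tl) = E°(cathode) − E°cell = +1.069 − (+1.412) = −0.343 V.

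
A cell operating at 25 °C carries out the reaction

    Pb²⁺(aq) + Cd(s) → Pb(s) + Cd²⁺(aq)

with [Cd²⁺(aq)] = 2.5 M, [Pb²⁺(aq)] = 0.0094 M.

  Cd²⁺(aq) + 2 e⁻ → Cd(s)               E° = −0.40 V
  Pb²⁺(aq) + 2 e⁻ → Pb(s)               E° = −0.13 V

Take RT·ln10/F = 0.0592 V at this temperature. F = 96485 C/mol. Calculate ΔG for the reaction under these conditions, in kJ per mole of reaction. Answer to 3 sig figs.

E°cell = −0.13 − (−0.40) = +0.27 V; the balanced reaction transfers n = 2 electrons.
Here Q = [Cd²⁺(aq)] / [Pb²⁺(aq)] = 266 (log Q = 2.425), giving E = +0.27 − (0.0592/2)·(2.425) = +0.1982 V.
ΔG = −nFE = −(2)(96485)(+0.1982) J/mol = −38.2 kJ/mol.

−38.2 kJ/mol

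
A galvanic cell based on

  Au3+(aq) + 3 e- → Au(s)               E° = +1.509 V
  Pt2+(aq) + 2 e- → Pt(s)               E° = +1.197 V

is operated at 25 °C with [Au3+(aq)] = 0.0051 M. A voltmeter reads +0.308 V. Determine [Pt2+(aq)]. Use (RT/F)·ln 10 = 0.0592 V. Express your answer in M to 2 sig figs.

0.040 M

With Au³⁺/Au at the cathode and Pt²⁺/Pt at the anode, E°cell = +1.509 − (+1.197) = +0.312 V (n = 6).
Since E = E° − (0.0592/n)·log Q, log Q = n(E° − E)/0.0592 = 0.405.
For 2 Au3+(aq) + 3 Pt(s) → 2 Au(s) + 3 Pt2+(aq), the reaction quotient is Q = [Pt2+(aq)]^3 / [Au3+(aq)]^2.
Isolating [Pt2+(aq)] in Q = 10^{0.405} yields log [Pt2+(aq)] = −1.393, i.e. 0.040 M.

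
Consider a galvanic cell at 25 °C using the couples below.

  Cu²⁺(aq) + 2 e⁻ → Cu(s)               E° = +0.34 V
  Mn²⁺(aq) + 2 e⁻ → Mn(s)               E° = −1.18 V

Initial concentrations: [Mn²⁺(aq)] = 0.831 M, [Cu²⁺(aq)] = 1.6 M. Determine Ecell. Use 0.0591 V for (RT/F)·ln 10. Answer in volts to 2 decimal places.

+1.53 V

Since E°(Cu²⁺/Cu) > E°(Mn²⁺/Mn), Cu²⁺/Cu serves as the cathode.
E°cell = E°cat − E°an = +0.34 − (−1.18) = +1.52 V; n = 2.
For the overall reaction Cu²⁺(aq) + Mn(s) → Cu(s) + Mn²⁺(aq), Q = [Mn²⁺(aq)] / [Cu²⁺(aq)] = 0.519, giving log Q = −0.285.
E = E° − (0.0591/n)·log Q = +1.52 − (0.0591/2)(−0.285) = +1.53 V.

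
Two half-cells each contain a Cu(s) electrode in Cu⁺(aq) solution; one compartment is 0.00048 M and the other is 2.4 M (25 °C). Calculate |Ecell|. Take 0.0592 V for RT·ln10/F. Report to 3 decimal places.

0.219 V

For a concentration cell E°cell = 0, since both electrodes use the same couple.
The compartment with the higher Cu⁺(aq) concentration (2.4 M) acts as the cathode; ions are reduced there and produced at the dilute (0.00048 M) anode.
With n = 1, Ecell = −(0.0592/1)·log([dilute]/[conc]) = −(0.0592/1)·log(0.00048/2.4) = +0.219 V.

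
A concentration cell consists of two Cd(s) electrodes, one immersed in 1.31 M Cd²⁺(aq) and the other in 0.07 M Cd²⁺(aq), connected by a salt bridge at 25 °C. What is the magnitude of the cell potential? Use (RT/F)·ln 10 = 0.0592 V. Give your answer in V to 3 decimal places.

0.038 V

For a concentration cell E°cell = 0, since both electrodes use the same couple.
The compartment with the higher Cd²⁺(aq) concentration (1.31 M) acts as the cathode; ions are reduced there and produced at the dilute (0.07 M) anode.
With n = 2, Ecell = −(0.0592/2)·log([dilute]/[conc]) = −(0.0592/2)·log(0.07/1.31) = +0.038 V.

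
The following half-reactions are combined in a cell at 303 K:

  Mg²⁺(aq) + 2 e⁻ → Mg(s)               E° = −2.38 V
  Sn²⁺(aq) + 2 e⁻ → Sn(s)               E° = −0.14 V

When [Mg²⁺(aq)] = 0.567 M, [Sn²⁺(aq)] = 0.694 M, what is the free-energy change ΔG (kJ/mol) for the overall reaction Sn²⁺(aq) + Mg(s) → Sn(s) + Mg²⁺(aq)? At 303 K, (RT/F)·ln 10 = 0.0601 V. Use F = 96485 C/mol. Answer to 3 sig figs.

E°cell = −0.14 − (−2.38) = +2.24 V; the balanced reaction transfers n = 2 electrons.
Here Q = [Mg²⁺(aq)] / [Sn²⁺(aq)] = 0.817 (log Q = −0.088), giving E = +2.24 − (0.0601/2)·(−0.088) = +2.2426 V.
Then ΔG = −nFE = −2 × 96485 × +2.2426 J/mol = −433 kJ/mol.

−433 kJ/mol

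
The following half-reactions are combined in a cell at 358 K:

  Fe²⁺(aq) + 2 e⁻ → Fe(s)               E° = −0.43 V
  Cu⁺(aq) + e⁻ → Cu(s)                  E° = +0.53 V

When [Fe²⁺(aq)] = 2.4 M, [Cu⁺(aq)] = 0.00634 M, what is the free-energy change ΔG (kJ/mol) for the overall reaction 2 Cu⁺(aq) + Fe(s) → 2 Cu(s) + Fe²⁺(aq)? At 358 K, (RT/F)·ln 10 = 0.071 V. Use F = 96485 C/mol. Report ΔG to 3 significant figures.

−153 kJ/mol

With Cu⁺/Cu reduced at the cathode, E°cell = +0.53 − (−0.43) = +0.96 V and n = 2.
Q = [Fe²⁺(aq)] / [Cu⁺(aq)]^2 = 5.97×10^4, so log Q = 4.776 and E = +0.96 − (0.071/2)(4.776) = +0.7905 V.
Then ΔG = −nFE = −2 × 96485 × +0.7905 J/mol = −153 kJ/mol.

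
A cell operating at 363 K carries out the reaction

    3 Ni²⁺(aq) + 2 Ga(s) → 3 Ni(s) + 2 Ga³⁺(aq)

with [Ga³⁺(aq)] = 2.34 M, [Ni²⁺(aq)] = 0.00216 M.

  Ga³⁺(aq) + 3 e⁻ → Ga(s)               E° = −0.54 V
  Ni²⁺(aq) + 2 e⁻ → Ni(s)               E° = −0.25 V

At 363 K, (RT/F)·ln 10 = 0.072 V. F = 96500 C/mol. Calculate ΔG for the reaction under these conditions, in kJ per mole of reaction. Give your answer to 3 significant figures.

−107 kJ/mol

With Ni²⁺/Ni reduced at the cathode, E°cell = −0.25 − (−0.54) = +0.29 V and n = 6.
Here Q = [Ga³⁺(aq)]^2 / [Ni²⁺(aq)]^3 = 5.43×10^8 (log Q = 8.735), giving E = +0.29 − (0.072/6)·(8.735) = +0.1852 V.
Finally ΔG = −nFE = −(6)(96500 C/mol)(+0.1852 V) = −107 kJ/mol.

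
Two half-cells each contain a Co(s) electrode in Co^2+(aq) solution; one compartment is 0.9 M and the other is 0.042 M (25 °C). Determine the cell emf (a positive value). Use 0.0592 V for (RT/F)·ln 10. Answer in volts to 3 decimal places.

For a concentration cell E°cell = 0, since both electrodes use the same couple.
The compartment with the higher Co^2+(aq) concentration (0.9 M) acts as the cathode; ions are reduced there and produced at the dilute (0.042 M) anode.
With n = 2, Ecell = −(0.0592/2)·log([dilute]/[conc]) = −(0.0592/2)·log(0.042/0.9) = +0.039 V.

0.039 V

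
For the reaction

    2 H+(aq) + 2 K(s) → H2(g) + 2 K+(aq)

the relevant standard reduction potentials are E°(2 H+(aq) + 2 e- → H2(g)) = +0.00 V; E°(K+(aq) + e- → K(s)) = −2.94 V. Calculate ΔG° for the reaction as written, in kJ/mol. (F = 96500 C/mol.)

In the reaction as written H+(aq) is reduced, so the 2H⁺/H₂ couple is the cathode and K⁺/K is the anode.
E°cell = +0.00 − (−2.94) = +2.94 V; balancing electrons gives n = 2.
ΔG° = −nFE°cell = −(2)(96500)(+2.94) J/mol = −567 kJ/mol.

−567 kJ/mol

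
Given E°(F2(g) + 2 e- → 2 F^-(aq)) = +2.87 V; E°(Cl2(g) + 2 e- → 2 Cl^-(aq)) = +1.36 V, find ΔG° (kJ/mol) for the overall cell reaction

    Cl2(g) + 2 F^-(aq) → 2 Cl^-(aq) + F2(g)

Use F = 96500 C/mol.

+291 kJ/mol

In the reaction as written Cl2(g) is reduced, so the Cl₂/Cl⁻ couple is the cathode and F₂/F⁻ is the anode.
E°cell = +1.36 − (+2.87) = −1.51 V; balancing electrons gives n = 2.
ΔG° = −nFE°cell = −(2)(96500)(−1.51) J/mol = +291 kJ/mol.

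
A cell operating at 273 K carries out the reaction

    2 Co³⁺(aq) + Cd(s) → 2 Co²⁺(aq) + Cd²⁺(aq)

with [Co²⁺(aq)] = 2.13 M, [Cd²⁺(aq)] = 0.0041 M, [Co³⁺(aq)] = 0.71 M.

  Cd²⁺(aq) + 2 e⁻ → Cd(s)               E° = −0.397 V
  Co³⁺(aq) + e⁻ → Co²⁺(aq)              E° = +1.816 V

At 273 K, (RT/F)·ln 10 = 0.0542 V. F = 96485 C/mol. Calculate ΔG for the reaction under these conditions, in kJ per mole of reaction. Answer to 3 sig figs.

−435 kJ/mol

The standard cell potential is +1.816 − (−0.397) = +2.213 V, with n = 2 electrons in the balanced equation.
Here Q = ([Co²⁺(aq)]^2·[Cd²⁺(aq)]) / [Co³⁺(aq)]^2 = 0.0369 (log Q = −1.433), giving E = +2.213 − (0.0542/2)·(−1.433) = +2.2518 V.
Then ΔG = −nFE = −2 × 96485 × +2.2518 J/mol = −435 kJ/mol.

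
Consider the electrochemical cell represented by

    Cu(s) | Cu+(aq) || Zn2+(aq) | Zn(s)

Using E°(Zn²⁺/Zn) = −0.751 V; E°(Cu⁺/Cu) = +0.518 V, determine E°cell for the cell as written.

−1.269 V

By convention the left-hand electrode in cell notation is the anode (oxidation) and the right-hand electrode is the cathode (reduction).
E°cell = E°(right) − E°(left) = −0.751 − (+0.518) = −1.269 V.
The negative sign shows that, as written, the cell would require an external voltage to drive the reaction.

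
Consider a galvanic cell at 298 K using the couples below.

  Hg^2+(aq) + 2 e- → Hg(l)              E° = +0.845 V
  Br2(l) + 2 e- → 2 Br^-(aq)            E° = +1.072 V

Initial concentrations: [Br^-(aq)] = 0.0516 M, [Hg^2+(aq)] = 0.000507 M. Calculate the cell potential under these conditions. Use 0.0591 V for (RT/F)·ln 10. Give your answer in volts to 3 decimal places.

The Br₂/Br⁻ couple has the more positive E°, so it is the cathode; Hg²⁺/Hg is the anode.
E°cell = +1.072 − (+0.845) = +0.227 V, with n = 2 electrons transferred.
Balancing gives Br2(l) + Hg(l) → 2 Br^-(aq) + Hg^2+(aq); hence Q = [Br^-(aq)]^2·[Hg^2+(aq)] = 1.35×10^−6 (log Q = −5.870).
Applying E = E° − (RT ln10/nF)·log Q gives +0.227 − (0.0591/2)(−5.870) = +0.400 V.

+0.400 V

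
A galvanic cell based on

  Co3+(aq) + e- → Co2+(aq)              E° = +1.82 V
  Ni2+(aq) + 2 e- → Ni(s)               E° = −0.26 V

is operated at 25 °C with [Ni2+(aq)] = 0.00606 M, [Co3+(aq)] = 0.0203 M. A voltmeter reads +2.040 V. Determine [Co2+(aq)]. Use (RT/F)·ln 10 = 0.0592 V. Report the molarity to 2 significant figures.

1.2 M

Co³⁺/Co²⁺ is the cathode (higher E°); E°cell = +1.82 − (−0.26) = +2.08 V with n = 2.
Rearranging E = E° − (0.0592/n)·log Q gives log Q = 2(+2.08 − (+2.040))/0.0592 = 1.351.
For 2 Co3+(aq) + Ni(s) → 2 Co2+(aq) + Ni2+(aq), the reaction quotient is Q = ([Co2+(aq)]^2·[Ni2+(aq)]) / [Co3+(aq)]^2.
Solving for the unknown gives log [Co2+(aq)] = 0.092, so [Co2+(aq)] ≈ 1.2 M.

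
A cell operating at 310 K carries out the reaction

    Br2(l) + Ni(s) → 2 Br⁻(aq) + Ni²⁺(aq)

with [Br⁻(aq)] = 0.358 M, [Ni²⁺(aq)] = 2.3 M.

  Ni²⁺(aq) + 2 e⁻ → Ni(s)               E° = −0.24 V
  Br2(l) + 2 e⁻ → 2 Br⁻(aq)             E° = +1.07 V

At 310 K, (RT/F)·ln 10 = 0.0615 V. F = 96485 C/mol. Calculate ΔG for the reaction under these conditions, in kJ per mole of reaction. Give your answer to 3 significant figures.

−256 kJ/mol

With Br₂/Br⁻ reduced at the cathode, E°cell = +1.07 − (−0.24) = +1.31 V and n = 2.
Q = [Br⁻(aq)]^2·[Ni²⁺(aq)] = 0.295, so log Q = −0.531 and E = +1.31 − (0.0615/2)(−0.531) = +1.3263 V.
ΔG = −nFE = −(2)(96485)(+1.3263) J/mol = −256 kJ/mol.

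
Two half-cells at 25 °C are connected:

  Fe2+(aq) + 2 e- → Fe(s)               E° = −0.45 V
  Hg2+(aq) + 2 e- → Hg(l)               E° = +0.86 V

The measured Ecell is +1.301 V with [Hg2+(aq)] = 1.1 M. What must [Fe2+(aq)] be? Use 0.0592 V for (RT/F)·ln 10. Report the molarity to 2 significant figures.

Hg²⁺/Hg is the cathode (higher E°); E°cell = +0.86 − (−0.45) = +1.31 V with n = 2.
Rearranging E = E° − (0.0592/n)·log Q gives log Q = 2(+1.31 − (+1.301))/0.0592 = 0.304.
Balancing electrons gives Hg2+(aq) + Fe(s) → Hg(l) + Fe2+(aq); thus Q = [Fe2+(aq)] / [Hg2+(aq)].
Substituting the known concentrations and solving, log [Fe2+(aq)] = 0.345 and [Fe2+(aq)] = 2.2 M.

2.2 M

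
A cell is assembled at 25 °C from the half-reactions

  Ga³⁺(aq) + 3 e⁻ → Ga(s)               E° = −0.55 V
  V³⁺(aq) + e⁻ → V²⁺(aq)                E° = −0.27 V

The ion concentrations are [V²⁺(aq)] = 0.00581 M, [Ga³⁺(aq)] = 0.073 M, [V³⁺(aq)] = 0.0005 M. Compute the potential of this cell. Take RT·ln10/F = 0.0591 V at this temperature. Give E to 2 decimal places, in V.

Since E°(V³⁺/V²⁺) > E°(Ga³⁺/Ga), V³⁺/V²⁺ serves as the cathode.
E°cell = E°cat − E°an = −0.27 − (−0.55) = +0.28 V; n = 3.
The balanced reaction is 3 V³⁺(aq) + Ga(s) → 3 V²⁺(aq) + Ga³⁺(aq), so Q = ([V²⁺(aq)]^3·[Ga³⁺(aq)]) / [V³⁺(aq)]^3 = 115 and log Q = 2.059.
E = E° − (0.0591/n)·log Q = +0.28 − (0.0591/3)(2.059) = +0.24 V.

+0.24 V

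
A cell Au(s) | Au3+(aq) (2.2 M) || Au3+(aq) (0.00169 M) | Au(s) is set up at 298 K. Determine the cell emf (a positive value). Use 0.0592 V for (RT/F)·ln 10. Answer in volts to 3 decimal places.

For a concentration cell E°cell = 0, since both electrodes use the same couple.
The compartment with the higher Au3+(aq) concentration (2.2 M) acts as the cathode; ions are reduced there and produced at the dilute (0.00169 M) anode.
With n = 3, Ecell = −(0.0592/3)·log([dilute]/[conc]) = −(0.0592/3)·log(0.00169/2.2) = +0.061 V.

0.061 V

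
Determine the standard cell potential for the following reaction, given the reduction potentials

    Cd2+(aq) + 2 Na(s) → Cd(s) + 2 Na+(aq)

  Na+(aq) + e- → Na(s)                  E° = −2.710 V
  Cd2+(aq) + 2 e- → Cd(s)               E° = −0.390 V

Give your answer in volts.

In the reaction as written, Cd2+(aq) is reduced (cathode) and Na+(aq) is produced by oxidation at the anode.
E°cell = E°(cathode) − E°(anode) = −0.390 − (−2.710) = +2.320 V.
The positive value indicates the reaction is spontaneous as written.

+2.320 V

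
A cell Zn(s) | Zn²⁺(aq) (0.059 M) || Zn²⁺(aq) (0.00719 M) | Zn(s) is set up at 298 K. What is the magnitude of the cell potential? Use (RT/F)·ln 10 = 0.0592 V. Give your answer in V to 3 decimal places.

0.027 V

For a concentration cell E°cell = 0, since both electrodes use the same couple.
The compartment with the higher Zn²⁺(aq) concentration (0.059 M) acts as the cathode; ions are reduced there and produced at the dilute (0.00719 M) anode.
With n = 2, Ecell = −(0.0592/2)·log([dilute]/[conc]) = −(0.0592/2)·log(0.00719/0.059) = +0.027 V.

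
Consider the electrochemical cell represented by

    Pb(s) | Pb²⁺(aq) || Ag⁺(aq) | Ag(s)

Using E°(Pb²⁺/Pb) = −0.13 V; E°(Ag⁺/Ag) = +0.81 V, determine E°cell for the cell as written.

+0.94 V

By convention the left-hand electrode in cell notation is the anode (oxidation) and the right-hand electrode is the cathode (reduction).
E°cell = E°(right) − E°(left) = +0.81 − (−0.13) = +0.94 V.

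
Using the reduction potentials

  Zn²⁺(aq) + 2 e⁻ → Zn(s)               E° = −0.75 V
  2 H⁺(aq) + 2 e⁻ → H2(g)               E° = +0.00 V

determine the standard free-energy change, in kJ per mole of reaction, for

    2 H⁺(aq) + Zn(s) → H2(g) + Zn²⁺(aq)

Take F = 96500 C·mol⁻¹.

−145 kJ/mol

In the reaction as written H⁺(aq) is reduced, so the 2H⁺/H₂ couple is the cathode and Zn²⁺/Zn is the anode.
E°cell = +0.00 − (−0.75) = +0.75 V; balancing electrons gives n = 2.
ΔG° = −nFE°cell = −(2)(96500)(+0.75) J/mol = −145 kJ/mol.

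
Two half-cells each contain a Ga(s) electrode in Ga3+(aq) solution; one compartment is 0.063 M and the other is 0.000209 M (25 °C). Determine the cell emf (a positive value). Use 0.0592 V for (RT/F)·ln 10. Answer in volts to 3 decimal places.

For a concentration cell E°cell = 0, since both electrodes use the same couple.
The compartment with the higher Ga3+(aq) concentration (0.063 M) acts as the cathode; ions are reduced there and produced at the dilute (0.000209 M) anode.
With n = 3, Ecell = −(0.0592/3)·log([dilute]/[conc]) = −(0.0592/3)·log(0.000209/0.063) = +0.049 V.

0.049 V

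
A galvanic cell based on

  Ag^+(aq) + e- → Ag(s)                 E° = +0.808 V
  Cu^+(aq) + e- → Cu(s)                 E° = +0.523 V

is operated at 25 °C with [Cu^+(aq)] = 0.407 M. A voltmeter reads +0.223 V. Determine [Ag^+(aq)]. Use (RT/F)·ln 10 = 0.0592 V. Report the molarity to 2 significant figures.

With Ag⁺/Ag at the cathode and Cu⁺/Cu at the anode, E°cell = +0.808 − (+0.523) = +0.285 V (n = 1).
Since E = E° − (0.0592/n)·log Q, log Q = n(E° − E)/0.0592 = 1.047.
Balancing electrons gives Ag^+(aq) + Cu(s) → Ag(s) + Cu^+(aq); thus Q = [Cu^+(aq)] / [Ag^+(aq)].
Solving for the unknown gives log [Ag^+(aq)] = −1.437, so [Ag^+(aq)] ≈ 0.037 M.

0.037 M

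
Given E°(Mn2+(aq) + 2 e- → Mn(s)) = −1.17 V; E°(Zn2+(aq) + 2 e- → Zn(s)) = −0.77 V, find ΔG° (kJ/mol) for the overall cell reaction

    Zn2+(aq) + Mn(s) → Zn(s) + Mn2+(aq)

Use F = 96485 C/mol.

−77.2 kJ/mol

In the reaction as written Zn2+(aq) is reduced, so the Zn²⁺/Zn couple is the cathode and Mn²⁺/Mn is the anode.
E°cell = −0.77 − (−1.17) = +0.40 V; balancing electrons gives n = 2.
ΔG° = −nFE°cell = −(2)(96485)(+0.40) J/mol = −77.2 kJ/mol.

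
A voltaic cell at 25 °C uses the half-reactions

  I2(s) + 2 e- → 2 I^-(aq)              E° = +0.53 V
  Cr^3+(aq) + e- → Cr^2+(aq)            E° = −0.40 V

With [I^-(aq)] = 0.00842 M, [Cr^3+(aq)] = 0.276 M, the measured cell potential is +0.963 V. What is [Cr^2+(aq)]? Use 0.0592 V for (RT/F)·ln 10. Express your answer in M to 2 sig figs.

0.0084 M

I₂/I⁻ is the cathode (higher E°); E°cell = +0.53 − (−0.40) = +0.93 V with n = 2.
From the Nernst equation, log Q = n(E° − E)/0.0592 = 2·(+0.93 − (+0.963))/0.0592 = −1.115.
The balanced reaction is I2(s) + 2 Cr^2+(aq) → 2 I^-(aq) + 2 Cr^3+(aq), so Q = ([I^-(aq)]^2·[Cr^3+(aq)]^2) / [Cr^2+(aq)]^2.
Substituting the known concentrations and solving, log [Cr^2+(aq)] = −2.076 and [Cr^2+(aq)] = 0.0084 M.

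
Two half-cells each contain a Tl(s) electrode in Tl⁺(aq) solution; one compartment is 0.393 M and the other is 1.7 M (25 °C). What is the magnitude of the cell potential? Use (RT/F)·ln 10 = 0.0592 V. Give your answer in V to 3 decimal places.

For a concentration cell E°cell = 0, since both electrodes use the same couple.
The compartment with the higher Tl⁺(aq) concentration (1.7 M) acts as the cathode; ions are reduced there and produced at the dilute (0.393 M) anode.
With n = 1, Ecell = −(0.0592/1)·log([dilute]/[conc]) = −(0.0592/1)·log(0.393/1.7) = +0.038 V.

0.038 V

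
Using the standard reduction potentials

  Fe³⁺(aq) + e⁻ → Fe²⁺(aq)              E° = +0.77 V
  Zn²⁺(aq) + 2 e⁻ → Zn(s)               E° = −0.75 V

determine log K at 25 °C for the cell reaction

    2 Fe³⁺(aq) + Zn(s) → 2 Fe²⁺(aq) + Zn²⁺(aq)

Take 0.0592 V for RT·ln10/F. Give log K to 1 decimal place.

The Fe³⁺/Fe²⁺ couple is reduced (cathode); E°cell = +0.77 − (−0.75) = +1.52 V with n = 2.
At equilibrium E = 0, so log K = nE°cell / 0.0592 = (2)(+1.52) / 0.0592 = 51.4.

log K = 51.4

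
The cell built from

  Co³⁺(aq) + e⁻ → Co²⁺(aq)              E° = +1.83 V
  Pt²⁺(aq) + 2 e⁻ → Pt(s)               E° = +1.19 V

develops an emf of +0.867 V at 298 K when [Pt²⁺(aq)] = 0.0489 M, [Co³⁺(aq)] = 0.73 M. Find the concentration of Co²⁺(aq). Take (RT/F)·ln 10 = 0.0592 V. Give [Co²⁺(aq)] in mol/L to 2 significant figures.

With Co³⁺/Co²⁺ at the cathode and Pt²⁺/Pt at the anode, E°cell = +1.83 − (+1.19) = +0.64 V (n = 2).
Rearranging E = E° − (0.0592/n)·log Q gives log Q = 2(+0.64 − (+0.867))/0.0592 = −7.669.
Balancing electrons gives 2 Co³⁺(aq) + Pt(s) → 2 Co²⁺(aq) + Pt²⁺(aq); thus Q = ([Co²⁺(aq)]^2·[Pt²⁺(aq)]) / [Co³⁺(aq)]^2.
Substituting the known concentrations and solving, log [Co²⁺(aq)] = −3.316 and [Co²⁺(aq)] = 0.00048 M.

0.00048 M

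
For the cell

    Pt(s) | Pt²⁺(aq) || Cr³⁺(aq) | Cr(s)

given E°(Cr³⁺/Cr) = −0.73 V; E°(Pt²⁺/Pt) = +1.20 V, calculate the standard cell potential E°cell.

By convention the left-hand electrode in cell notation is the anode (oxidation) and the right-hand electrode is the cathode (reduction).
E°cell = E°(right) − E°(left) = −0.73 − (+1.20) = −1.93 V.
The negative sign shows that, as written, the cell would require an external voltage to drive the reaction.

−1.93 V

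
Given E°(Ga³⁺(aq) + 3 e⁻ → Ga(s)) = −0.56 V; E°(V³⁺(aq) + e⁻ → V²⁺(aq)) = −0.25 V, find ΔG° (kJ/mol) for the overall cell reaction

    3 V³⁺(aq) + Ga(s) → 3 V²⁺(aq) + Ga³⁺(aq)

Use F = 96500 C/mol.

−89.7 kJ/mol

In the reaction as written V³⁺(aq) is reduced, so the V³⁺/V²⁺ couple is the cathode and Ga³⁺/Ga is the anode.
E°cell = −0.25 − (−0.56) = +0.31 V; balancing electrons gives n = 3.
ΔG° = −nFE°cell = −(3)(96500)(+0.31) J/mol = −89.7 kJ/mol.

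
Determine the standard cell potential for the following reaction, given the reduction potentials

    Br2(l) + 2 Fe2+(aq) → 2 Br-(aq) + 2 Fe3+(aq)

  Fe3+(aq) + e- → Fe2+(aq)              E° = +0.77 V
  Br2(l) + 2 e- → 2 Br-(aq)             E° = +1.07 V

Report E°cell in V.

+0.30 V

Br2(l) gains electrons, so the Br₂/Br⁻ couple is the cathode; the Fe³⁺/Fe²⁺ couple is the anode.
E°cell = E°(cathode) − E°(anode) = +1.07 − (+0.77) = +0.30 V.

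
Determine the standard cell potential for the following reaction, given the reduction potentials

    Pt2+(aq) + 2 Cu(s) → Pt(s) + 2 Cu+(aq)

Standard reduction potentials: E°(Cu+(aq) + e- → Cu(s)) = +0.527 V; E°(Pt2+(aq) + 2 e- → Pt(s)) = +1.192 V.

Pt2+(aq) gains electrons, so the Pt²⁺/Pt couple is the cathode; the Cu⁺/Cu couple is the anode.
E°cell = E°(cathode) − E°(anode) = +1.192 − (+0.527) = +0.665 V.
The positive value indicates the reaction is spontaneous as written.

+0.665 V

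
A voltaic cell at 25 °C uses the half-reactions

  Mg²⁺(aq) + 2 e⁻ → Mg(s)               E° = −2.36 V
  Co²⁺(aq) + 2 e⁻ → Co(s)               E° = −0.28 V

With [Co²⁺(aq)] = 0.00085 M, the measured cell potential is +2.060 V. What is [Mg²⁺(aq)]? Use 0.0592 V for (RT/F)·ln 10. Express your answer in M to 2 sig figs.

0.0040 M

The Co²⁺/Co couple has the larger reduction potential, so it is the cathode: E°cell = −0.28 − (−2.36) = +2.08 V and n = 2.
From the Nernst equation, log Q = n(E° − E)/0.0592 = 2·(+2.08 − (+2.060))/0.0592 = 0.676.
Balancing electrons gives Co²⁺(aq) + Mg(s) → Co(s) + Mg²⁺(aq); thus Q = [Mg²⁺(aq)] / [Co²⁺(aq)].
Substituting the known concentrations and solving, log [Mg²⁺(aq)] = −2.395 and [Mg²⁺(aq)] = 0.0040 M.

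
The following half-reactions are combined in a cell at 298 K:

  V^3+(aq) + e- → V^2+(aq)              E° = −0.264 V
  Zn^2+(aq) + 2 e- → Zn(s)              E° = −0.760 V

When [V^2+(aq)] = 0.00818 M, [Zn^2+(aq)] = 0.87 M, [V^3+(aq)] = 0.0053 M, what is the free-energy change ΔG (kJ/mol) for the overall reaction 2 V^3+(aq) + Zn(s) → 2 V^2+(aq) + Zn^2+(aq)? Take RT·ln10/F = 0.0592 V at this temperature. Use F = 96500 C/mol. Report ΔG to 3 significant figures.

−93.9 kJ/mol

The standard cell potential is −0.264 − (−0.760) = +0.496 V, with n = 2 electrons in the balanced equation.
The reaction quotient is ([V^2+(aq)]^2·[Zn^2+(aq)]) / [V^3+(aq)]^2 = 2.07; by Nernst, E = +0.496 − (0.0592/2)(0.316) = +0.4866 V.
Then ΔG = −nFE = −2 × 96500 × +0.4866 J/mol = −93.9 kJ/mol.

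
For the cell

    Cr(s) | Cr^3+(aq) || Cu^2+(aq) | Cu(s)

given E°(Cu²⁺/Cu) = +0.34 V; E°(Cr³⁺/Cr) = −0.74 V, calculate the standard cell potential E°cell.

By convention the left-hand electrode in cell notation is the anode (oxidation) and the right-hand electrode is the cathode (reduction).
E°cell = E°(right) − E°(left) = +0.34 − (−0.74) = +1.08 V.

+1.08 V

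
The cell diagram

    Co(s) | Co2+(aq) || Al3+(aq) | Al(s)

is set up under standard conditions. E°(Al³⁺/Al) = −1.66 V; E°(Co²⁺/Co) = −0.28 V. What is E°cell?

By convention the left-hand electrode in cell notation is the anode (oxidation) and the right-hand electrode is the cathode (reduction).
E°cell = E°(right) − E°(left) = −1.66 − (−0.28) = −1.38 V.
The negative sign shows that, as written, the cell would require an external voltage to drive the reaction.

−1.38 V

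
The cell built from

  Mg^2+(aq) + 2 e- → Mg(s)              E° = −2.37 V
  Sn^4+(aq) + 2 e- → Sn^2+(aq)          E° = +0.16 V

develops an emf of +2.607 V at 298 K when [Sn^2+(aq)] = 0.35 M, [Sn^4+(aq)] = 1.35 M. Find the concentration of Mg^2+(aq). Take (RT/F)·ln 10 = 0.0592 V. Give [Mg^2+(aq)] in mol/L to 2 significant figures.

Sn⁴⁺/Sn²⁺ is the cathode (higher E°); E°cell = +0.16 − (−2.37) = +2.53 V with n = 2.
From the Nernst equation, log Q = n(E° − E)/0.0592 = 2·(+2.53 − (+2.607))/0.0592 = −2.601.
For Sn^4+(aq) + Mg(s) → Sn^2+(aq) + Mg^2+(aq), the reaction quotient is Q = ([Sn^2+(aq)]·[Mg^2+(aq)]) / [Sn^4+(aq)].
Substituting the known concentrations and solving, log [Mg^2+(aq)] = −2.015 and [Mg^2+(aq)] = 0.0097 M.

0.0097 M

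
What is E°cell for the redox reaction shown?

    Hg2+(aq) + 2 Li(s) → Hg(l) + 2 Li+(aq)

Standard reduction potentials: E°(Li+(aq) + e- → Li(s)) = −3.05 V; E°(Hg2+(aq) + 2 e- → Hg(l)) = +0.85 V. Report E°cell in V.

In the reaction as written, Hg2+(aq) is reduced (cathode) and Li+(aq) is produced by oxidation at the anode.
E°cell = E°(cathode) − E°(anode) = +0.85 − (−3.05) = +3.90 V.

+3.90 V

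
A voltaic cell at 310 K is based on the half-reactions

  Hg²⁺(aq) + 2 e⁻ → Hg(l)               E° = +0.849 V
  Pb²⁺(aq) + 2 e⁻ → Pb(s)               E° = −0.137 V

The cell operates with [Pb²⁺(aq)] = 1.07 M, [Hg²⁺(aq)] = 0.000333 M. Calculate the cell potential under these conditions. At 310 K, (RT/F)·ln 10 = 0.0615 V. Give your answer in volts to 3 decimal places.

+0.878 V

Since E°(Hg²⁺/Hg) > E°(Pb²⁺/Pb), Hg²⁺/Hg serves as the cathode.
The standard potential is +0.849 − (−0.137) = +0.986 V and the balanced reaction transfers n = 2 electrons.
The balanced reaction is Hg²⁺(aq) + Pb(s) → Hg(l) + Pb²⁺(aq), so Q = [Pb²⁺(aq)] / [Hg²⁺(aq)] = 3.21×10^3 and log Q = 3.507.
E = E° − (0.0615/n)·log Q = +0.986 − (0.0615/2)(3.507) = +0.878 V.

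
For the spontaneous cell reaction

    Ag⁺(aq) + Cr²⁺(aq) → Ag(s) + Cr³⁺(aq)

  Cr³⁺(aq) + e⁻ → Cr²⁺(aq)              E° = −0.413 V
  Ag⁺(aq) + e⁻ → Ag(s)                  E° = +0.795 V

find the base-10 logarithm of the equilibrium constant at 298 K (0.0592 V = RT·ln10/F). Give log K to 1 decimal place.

The Ag⁺/Ag couple is reduced (cathode); E°cell = +0.795 − (−0.413) = +1.208 V with n = 1.
At equilibrium E = 0, so log K = nE°cell / 0.0592 = (1)(+1.208) / 0.0592 = 20.4.

log K = 20.4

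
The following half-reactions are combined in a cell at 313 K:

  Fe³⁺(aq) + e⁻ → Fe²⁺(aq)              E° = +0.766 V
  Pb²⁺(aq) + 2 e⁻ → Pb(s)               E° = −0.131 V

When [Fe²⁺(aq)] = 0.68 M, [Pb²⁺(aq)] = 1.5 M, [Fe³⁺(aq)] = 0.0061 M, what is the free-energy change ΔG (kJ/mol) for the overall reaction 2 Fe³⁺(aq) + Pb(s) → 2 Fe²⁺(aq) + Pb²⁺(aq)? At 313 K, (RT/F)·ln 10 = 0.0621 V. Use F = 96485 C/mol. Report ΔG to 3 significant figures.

With Fe³⁺/Fe²⁺ reduced at the cathode, E°cell = +0.766 − (−0.131) = +0.897 V and n = 2.
The reaction quotient is ([Fe²⁺(aq)]^2·[Pb²⁺(aq)]) / [Fe³⁺(aq)]^2 = 1.86×10^4; by Nernst, E = +0.897 − (0.0621/2)(4.270) = +0.7644 V.
ΔG = −nFE = −(2)(96485)(+0.7644) J/mol = −148 kJ/mol.

−148 kJ/mol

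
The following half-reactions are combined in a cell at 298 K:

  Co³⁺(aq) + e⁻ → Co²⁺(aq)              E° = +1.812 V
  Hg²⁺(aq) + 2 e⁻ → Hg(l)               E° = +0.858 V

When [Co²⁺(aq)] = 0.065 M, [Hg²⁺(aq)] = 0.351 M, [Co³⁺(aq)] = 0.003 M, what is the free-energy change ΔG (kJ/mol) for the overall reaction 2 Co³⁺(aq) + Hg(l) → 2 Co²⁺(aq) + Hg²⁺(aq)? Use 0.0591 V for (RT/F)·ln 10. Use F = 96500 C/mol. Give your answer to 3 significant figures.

−171 kJ/mol

With Co³⁺/Co²⁺ reduced at the cathode, E°cell = +1.812 − (+0.858) = +0.954 V and n = 2.
The reaction quotient is ([Co²⁺(aq)]^2·[Hg²⁺(aq)]) / [Co³⁺(aq)]^2 = 165; by Nernst, E = +0.954 − (0.0591/2)(2.217) = +0.8885 V.
Then ΔG = −nFE = −2 × 96500 × +0.8885 J/mol = −171 kJ/mol.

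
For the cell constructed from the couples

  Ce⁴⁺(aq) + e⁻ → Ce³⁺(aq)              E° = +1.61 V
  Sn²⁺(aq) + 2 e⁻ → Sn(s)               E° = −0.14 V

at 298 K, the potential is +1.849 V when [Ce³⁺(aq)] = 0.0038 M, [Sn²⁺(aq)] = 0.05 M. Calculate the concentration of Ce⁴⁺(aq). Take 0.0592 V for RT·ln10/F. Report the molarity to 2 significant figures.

0.040 M

With Ce⁴⁺/Ce³⁺ at the cathode and Sn²⁺/Sn at the anode, E°cell = +1.61 − (−0.14) = +1.75 V (n = 2).
From the Nernst equation, log Q = n(E° − E)/0.0592 = 2·(+1.75 − (+1.849))/0.0592 = −3.345.
The balanced reaction is 2 Ce⁴⁺(aq) + Sn(s) → 2 Ce³⁺(aq) + Sn²⁺(aq), so Q = ([Ce³⁺(aq)]^2·[Sn²⁺(aq)]) / [Ce⁴⁺(aq)]^2.
Substituting the known concentrations and solving, log [Ce⁴⁺(aq)] = −1.398 and [Ce⁴⁺(aq)] = 0.040 M.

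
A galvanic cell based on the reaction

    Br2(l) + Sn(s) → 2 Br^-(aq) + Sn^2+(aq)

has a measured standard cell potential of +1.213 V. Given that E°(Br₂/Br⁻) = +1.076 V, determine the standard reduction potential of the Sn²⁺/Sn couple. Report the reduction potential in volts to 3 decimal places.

−0.137 V

In the reaction as written the Br₂/Br⁻ couple is reduced (cathode) and Sn²⁺/Sn is oxidized (anode), so E°cell = E°(Br₂/Br⁻) − E°(Sn²⁺/Sn).
E°(Sn²⁺/Sn) = E°(cathode) − E°cell = +1.076 − (+1.213) = −0.137 V.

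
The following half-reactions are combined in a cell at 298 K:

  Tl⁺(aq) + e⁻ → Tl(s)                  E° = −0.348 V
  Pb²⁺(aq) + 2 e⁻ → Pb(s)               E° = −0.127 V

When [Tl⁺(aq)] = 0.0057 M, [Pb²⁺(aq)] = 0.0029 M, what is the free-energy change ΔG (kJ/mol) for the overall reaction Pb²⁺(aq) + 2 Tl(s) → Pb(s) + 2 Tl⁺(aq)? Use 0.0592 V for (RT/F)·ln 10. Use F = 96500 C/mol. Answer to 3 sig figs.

With Pb²⁺/Pb reduced at the cathode, E°cell = −0.127 − (−0.348) = +0.221 V and n = 2.
Here Q = [Tl⁺(aq)]^2 / [Pb²⁺(aq)] = 0.0112 (log Q = −1.951), giving E = +0.221 − (0.0592/2)·(−1.951) = +0.2787 V.
ΔG = −nFE = −(2)(96500)(+0.2787) J/mol = −53.8 kJ/mol.

−53.8 kJ/mol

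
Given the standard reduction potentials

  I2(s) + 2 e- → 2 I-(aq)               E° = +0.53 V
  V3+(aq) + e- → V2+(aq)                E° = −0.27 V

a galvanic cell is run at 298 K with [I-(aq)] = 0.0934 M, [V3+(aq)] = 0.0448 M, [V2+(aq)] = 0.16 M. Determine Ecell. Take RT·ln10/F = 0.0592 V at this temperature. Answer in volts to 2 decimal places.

+0.89 V

I₂/I⁻ is reduced (cathode, E° = +0.53 V) and V³⁺/V²⁺ is oxidized (anode).
The standard potential is +0.53 − (−0.27) = +0.80 V and the balanced reaction transfers n = 2 electrons.
For the overall reaction I2(s) + 2 V2+(aq) → 2 I-(aq) + 2 V3+(aq), Q = ([I-(aq)]^2·[V3+(aq)]^2) / [V2+(aq)]^2 = 0.000684, giving log Q = −3.165.
E = E° − (0.0592/n)·log Q = +0.80 − (0.0592/2)(−3.165) = +0.89 V.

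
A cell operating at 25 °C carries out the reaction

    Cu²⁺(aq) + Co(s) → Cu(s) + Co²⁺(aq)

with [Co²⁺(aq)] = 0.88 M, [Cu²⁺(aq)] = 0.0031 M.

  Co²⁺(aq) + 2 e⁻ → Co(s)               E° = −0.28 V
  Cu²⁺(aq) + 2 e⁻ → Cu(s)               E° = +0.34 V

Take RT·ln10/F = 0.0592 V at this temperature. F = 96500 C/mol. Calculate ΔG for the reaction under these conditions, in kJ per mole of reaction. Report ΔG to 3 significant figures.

The standard cell potential is +0.34 − (−0.28) = +0.62 V, with n = 2 electrons in the balanced equation.
The reaction quotient is [Co²⁺(aq)] / [Cu²⁺(aq)] = 284; by Nernst, E = +0.62 − (0.0592/2)(2.453) = +0.5474 V.
ΔG = −nFE = −(2)(96500)(+0.5474) J/mol = −106 kJ/mol.

−106 kJ/mol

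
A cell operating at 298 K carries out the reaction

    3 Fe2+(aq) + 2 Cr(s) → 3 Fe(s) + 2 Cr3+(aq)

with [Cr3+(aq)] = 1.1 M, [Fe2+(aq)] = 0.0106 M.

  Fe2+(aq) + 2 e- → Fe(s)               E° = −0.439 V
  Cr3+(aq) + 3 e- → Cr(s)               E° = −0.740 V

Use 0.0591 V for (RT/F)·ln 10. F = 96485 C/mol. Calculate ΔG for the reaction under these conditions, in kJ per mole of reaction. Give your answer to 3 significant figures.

−140 kJ/mol

With Fe²⁺/Fe reduced at the cathode, E°cell = −0.439 − (−0.740) = +0.301 V and n = 6.
Q = [Cr3+(aq)]^2 / [Fe2+(aq)]^3 = 1.02×10^6, so log Q = 6.007 and E = +0.301 − (0.0591/6)(6.007) = +0.2418 V.
Then ΔG = −nFE = −6 × 96485 × +0.2418 J/mol = −140 kJ/mol.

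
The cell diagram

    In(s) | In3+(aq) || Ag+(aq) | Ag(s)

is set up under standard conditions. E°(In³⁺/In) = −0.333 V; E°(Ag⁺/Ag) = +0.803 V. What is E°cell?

+1.136 V

By convention the left-hand electrode in cell notation is the anode (oxidation) and the right-hand electrode is the cathode (reduction).
E°cell = E°(right) − E°(left) = +0.803 − (−0.333) = +1.136 V.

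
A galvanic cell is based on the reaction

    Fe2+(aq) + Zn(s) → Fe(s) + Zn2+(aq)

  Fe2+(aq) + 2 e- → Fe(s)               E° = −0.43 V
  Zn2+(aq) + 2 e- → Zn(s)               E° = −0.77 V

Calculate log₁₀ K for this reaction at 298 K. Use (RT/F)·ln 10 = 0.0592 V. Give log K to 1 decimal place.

The Fe²⁺/Fe couple is reduced (cathode); E°cell = −0.43 − (−0.77) = +0.34 V with n = 2.
At equilibrium E = 0, so log K = nE°cell / 0.0592 = (2)(+0.34) / 0.0592 = 11.5.

log K = 11.5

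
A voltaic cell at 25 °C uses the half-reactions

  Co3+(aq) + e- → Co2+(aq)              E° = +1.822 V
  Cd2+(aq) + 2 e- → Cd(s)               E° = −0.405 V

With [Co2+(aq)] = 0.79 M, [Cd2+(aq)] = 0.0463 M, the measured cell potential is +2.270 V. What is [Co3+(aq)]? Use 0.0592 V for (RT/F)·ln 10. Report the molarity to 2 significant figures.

0.91 M

Co³⁺/Co²⁺ is the cathode (higher E°); E°cell = +1.822 − (−0.405) = +2.227 V with n = 2.
Since E = E° − (0.0592/n)·log Q, log Q = n(E° − E)/0.0592 = −1.453.
The balanced reaction is 2 Co3+(aq) + Cd(s) → 2 Co2+(aq) + Cd2+(aq), so Q = ([Co2+(aq)]^2·[Cd2+(aq)]) / [Co3+(aq)]^2.
Solving for the unknown gives log [Co3+(aq)] = −0.043, so [Co3+(aq)] ≈ 0.91 M.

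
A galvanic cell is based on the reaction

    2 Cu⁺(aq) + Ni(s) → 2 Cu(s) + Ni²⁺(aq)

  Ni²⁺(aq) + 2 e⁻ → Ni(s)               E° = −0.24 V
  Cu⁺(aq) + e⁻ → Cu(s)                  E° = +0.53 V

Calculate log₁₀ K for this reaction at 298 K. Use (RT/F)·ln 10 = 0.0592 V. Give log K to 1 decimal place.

log K = 26.0

The Cu⁺/Cu couple is reduced (cathode); E°cell = +0.53 − (−0.24) = +0.77 V with n = 2.
At equilibrium E = 0, so log K = nE°cell / 0.0592 = (2)(+0.77) / 0.0592 = 26.0.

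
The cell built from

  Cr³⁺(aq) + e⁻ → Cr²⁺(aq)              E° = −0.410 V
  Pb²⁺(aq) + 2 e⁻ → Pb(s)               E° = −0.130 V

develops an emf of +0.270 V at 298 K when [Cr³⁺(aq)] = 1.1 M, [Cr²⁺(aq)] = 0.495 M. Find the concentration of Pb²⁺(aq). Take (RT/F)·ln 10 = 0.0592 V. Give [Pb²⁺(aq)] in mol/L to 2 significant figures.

2.3 M

With Pb²⁺/Pb at the cathode and Cr³⁺/Cr²⁺ at the anode, E°cell = −0.130 − (−0.410) = +0.280 V (n = 2).
From the Nernst equation, log Q = n(E° − E)/0.0592 = 2·(+0.280 − (+0.270))/0.0592 = 0.338.
The balanced reaction is Pb²⁺(aq) + 2 Cr²⁺(aq) → Pb(s) + 2 Cr³⁺(aq), so Q = [Cr³⁺(aq)]^2 / ([Pb²⁺(aq)]·[Cr²⁺(aq)]^2).
Substituting the known concentrations and solving, log [Pb²⁺(aq)] = 0.356 and [Pb²⁺(aq)] = 2.3 M.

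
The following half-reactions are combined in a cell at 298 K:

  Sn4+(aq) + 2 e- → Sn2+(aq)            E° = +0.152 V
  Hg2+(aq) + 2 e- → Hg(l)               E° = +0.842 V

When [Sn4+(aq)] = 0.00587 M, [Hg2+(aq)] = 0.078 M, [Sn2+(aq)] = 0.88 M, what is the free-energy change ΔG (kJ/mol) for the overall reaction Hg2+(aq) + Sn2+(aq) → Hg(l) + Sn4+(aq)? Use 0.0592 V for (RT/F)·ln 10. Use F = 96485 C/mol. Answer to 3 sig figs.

−139 kJ/mol

The standard cell potential is +0.842 − (+0.152) = +0.690 V, with n = 2 electrons in the balanced equation.
Here Q = [Sn4+(aq)] / ([Hg2+(aq)]·[Sn2+(aq)]) = 0.0855 (log Q = −1.068), giving E = +0.690 − (0.0592/2)·(−1.068) = +0.7216 V.
Then ΔG = −nFE = −2 × 96485 × +0.7216 J/mol = −139 kJ/mol.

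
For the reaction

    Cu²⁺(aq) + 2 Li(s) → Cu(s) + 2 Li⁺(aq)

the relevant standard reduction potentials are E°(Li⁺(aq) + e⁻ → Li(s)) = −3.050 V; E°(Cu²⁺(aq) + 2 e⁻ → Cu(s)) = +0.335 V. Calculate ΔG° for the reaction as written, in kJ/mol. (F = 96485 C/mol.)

−653 kJ/mol

In the reaction as written Cu²⁺(aq) is reduced, so the Cu²⁺/Cu couple is the cathode and Li⁺/Li is the anode.
E°cell = +0.335 − (−3.050) = +3.385 V; balancing electrons gives n = 2.
ΔG° = −nFE°cell = −(2)(96485)(+3.385) J/mol = −653 kJ/mol.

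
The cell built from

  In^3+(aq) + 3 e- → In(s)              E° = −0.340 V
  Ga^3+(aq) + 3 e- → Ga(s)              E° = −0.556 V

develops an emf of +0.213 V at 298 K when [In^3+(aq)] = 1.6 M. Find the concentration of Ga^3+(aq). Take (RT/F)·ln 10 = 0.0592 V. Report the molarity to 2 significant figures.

2.3 M

With In³⁺/In at the cathode and Ga³⁺/Ga at the anode, E°cell = −0.340 − (−0.556) = +0.216 V (n = 3).
Rearranging E = E° − (0.0592/n)·log Q gives log Q = 3(+0.216 − (+0.213))/0.0592 = 0.152.
Balancing electrons gives In^3+(aq) + Ga(s) → In(s) + Ga^3+(aq); thus Q = [Ga^3+(aq)] / [In^3+(aq)].
Isolating [Ga^3+(aq)] in Q = 10^{0.152} yields log [Ga^3+(aq)] = 0.356, i.e. 2.3 M.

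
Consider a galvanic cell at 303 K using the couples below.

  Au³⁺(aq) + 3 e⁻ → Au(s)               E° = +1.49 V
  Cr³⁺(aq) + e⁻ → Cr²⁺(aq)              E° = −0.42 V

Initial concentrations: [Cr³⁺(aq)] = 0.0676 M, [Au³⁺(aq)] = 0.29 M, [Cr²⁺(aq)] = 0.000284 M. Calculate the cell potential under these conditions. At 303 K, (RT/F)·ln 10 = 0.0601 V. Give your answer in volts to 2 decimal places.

+1.76 V

Since E°(Au³⁺/Au) > E°(Cr³⁺/Cr²⁺), Au³⁺/Au serves as the cathode.
E°cell = E°cat − E°an = +1.49 − (−0.42) = +1.91 V; n = 3.
For the overall reaction Au³⁺(aq) + 3 Cr²⁺(aq) → Au(s) + 3 Cr³⁺(aq), Q = [Cr³⁺(aq)]^3 / ([Au³⁺(aq)]·[Cr²⁺(aq)]^3) = 4.65×10^7, giving log Q = 7.667.
Applying E = E° − (RT ln10/nF)·log Q gives +1.91 − (0.0601/3)(7.667) = +1.76 V.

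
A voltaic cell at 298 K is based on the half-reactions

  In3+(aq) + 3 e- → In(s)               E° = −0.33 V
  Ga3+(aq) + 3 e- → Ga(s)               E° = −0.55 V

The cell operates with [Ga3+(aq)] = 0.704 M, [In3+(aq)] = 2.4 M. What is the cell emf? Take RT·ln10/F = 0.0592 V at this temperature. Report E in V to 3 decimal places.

+0.231 V

In³⁺/In is reduced (cathode, E° = −0.33 V) and Ga³⁺/Ga is oxidized (anode).
E°cell = −0.33 − (−0.55) = +0.22 V, with n = 3 electrons transferred.
For the overall reaction In3+(aq) + Ga(s) → In(s) + Ga3+(aq), Q = [Ga3+(aq)] / [In3+(aq)] = 0.293, giving log Q = −0.533.
By the Nernst equation, E = +0.22 − (0.0592/3)·(−0.533) = +0.231 V.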